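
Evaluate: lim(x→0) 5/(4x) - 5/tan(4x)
This is an ∞-∞ indeterminate form.

Combine fractions or rationalize to convert ∞-∞ to 0/0 form:
  lim(x→0) 5/(4x) - 5/tan(4x) = 0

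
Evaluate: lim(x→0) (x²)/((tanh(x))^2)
This is a 0/0 indeterminate form.

Apply L'Hôpital's rule: differentiate numerator and denominator separately.
  f(x) = x^2   ⇒   f'(x) = 2·x
  g(x) = tanh(x)^2   ⇒   g'(x) = (2 - 2·tanh(x)^2)·tanh(x)
  lim(x→0) f'(x)/g'(x) = lim(x→0) (2·x)/((2 - 2·tanh(x)^2)·tanh(x))
  = 1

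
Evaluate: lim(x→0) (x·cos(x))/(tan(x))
This is a 0/0 indeterminate form.

Apply L'Hôpital's rule: differentiate numerator and denominator separately.
  f(x) = x·cos(x)   ⇒   f'(x) = -x·sin(x) + cos(x)
  g(x) = tan(x)   ⇒   g'(x) = tan(x)^2 + 1
  lim(x→0) f'(x)/g'(x) = lim(x→0) (-x·sin(x) + cos(x))/(tan(x)^2 + 1)
  = 1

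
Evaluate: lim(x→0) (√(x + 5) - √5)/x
This is a standard limit.

Factor or rationalize the expression:
  lim(x→0) (√(x + 5) - √5)/x = sqrt(5)/10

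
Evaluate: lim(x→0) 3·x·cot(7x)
This is a 0·∞ indeterminate form.

Rewrite 0·∞ as a quotient (0/0 or ∞/∞ form), then apply L'Hôpital's rule:
  lim(x→0) 3·x·cot(7x) = 3/7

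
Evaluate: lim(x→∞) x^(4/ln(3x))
This is an exponential indeterminate form.

For exponential indeterminate forms, take the natural log:
  Let L = lim(x→∞) x^(4/ln(3x))
  Then ln(L) = lim(x→∞) [exponent × ln(base)]
  Evaluate using L'Hôpital or standard limits, then exponentiate.
  L = e^(4)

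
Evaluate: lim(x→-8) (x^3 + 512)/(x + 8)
This is a standard limit.

Factor or rationalize the expression:
  lim(x→-8) (x^3 + 512)/(x + 8) = 192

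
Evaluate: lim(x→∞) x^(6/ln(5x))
This is an exponential indeterminate form.

For exponential indeterminate forms, take the natural log:
  Let L = lim(x→∞) x^(6/ln(5x))
  Then ln(L) = lim(x→∞) [exponent × ln(base)]
  Evaluate using L'Hôpital or standard limits, then exponentiate.
  L = e^(6)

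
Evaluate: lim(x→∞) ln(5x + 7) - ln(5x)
This is an ∞-∞ indeterminate form.

Combine fractions or rationalize to convert ∞-∞ to 0/0 form:
  lim(x→∞) ln(5x + 7) - ln(5x) = 0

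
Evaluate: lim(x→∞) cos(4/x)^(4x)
This is an exponential indeterminate form.

For exponential indeterminate forms, take the natural log:
  Let L = lim(x→∞) cos(4/x)^(4x)
  Then ln(L) = lim(x→∞) [exponent × ln(base)]
  Evaluate using L'Hôpital or standard limits, then exponentiate.
  L = 1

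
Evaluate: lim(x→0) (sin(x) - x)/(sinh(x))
This is a 0/0 indeterminate form.

Apply L'Hôpital's rule: differentiate numerator and denominator separately.
  f(x) = -x + sin(x)   ⇒   f'(x) = cos(x) - 1
  g(x) = sinh(x)   ⇒   g'(x) = cosh(x)
  lim(x→0) f'(x)/g'(x) = lim(x→0) (cos(x) - 1)/(cosh(x))
  = 0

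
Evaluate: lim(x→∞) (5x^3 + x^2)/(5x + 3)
This is an ∞/∞ indeterminate form.

Apply L'Hôpital's rule: differentiate numerator and denominator separately.
  f(x) = 5·x^3 + x^2   ⇒   f'(x) = 15·x^2 + 2·x
  g(x) = 5·x + 3   ⇒   g'(x) = 5
  lim(x→∞) f'(x)/g'(x) = lim(x→∞) (15·x^2 + 2·x)/(5)
  = ∞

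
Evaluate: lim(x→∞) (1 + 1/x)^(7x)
This is an exponential indeterminate form.

For exponential indeterminate forms, take the natural log:
  Let L = lim(x→∞) (1 + 1/x)^(7x)
  Then ln(L) = lim(x→∞) [exponent × ln(base)]
  Evaluate using L'Hôpital or standard limits, then exponentiate.
  L = e^(7)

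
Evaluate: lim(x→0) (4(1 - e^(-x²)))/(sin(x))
This is a 0/0 indeterminate form.

Apply L'Hôpital's rule: differentiate numerator and denominator separately.
  f(x) = 4 - 4·e^(-x^2)   ⇒   f'(x) = 8·x·e^(-x^2)
  g(x) = sin(x)   ⇒   g'(x) = cos(x)
  lim(x→0) f'(x)/g'(x) = lim(x→0) (8·x·e^(-x^2))/(cos(x))
  = 0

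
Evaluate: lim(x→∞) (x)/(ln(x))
This is an ∞/∞ indeterminate form.

Apply L'Hôpital's rule: differentiate numerator and denominator separately.
  f(x) = x   ⇒   f'(x) = 1
  g(x) = ln(x)   ⇒   g'(x) = 1/x
  lim(x→∞) f'(x)/g'(x) = lim(x→∞) (1)/(1/x)
  = ∞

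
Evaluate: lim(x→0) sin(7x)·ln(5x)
This is a 0·∞ indeterminate form.

Rewrite 0·∞ as a quotient (0/0 or ∞/∞ form), then apply L'Hôpital's rule:
  lim(x→0) sin(7x)·ln(5x) = 0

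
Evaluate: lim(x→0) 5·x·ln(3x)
This is a 0·∞ indeterminate form.

Rewrite 0·∞ as a quotient (0/0 or ∞/∞ form), then apply L'Hôpital's rule:
  lim(x→0) 5·x·ln(3x) = 0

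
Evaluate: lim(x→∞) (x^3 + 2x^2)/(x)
This is an ∞/∞ indeterminate form.

Apply L'Hôpital's rule: differentiate numerator and denominator separately.
  f(x) = x^3 + 2·x^2   ⇒   f'(x) = 3·x^2 + 4·x
  g(x) = x   ⇒   g'(x) = 1
  lim(x→∞) f'(x)/g'(x) = lim(x→∞) (3·x^2 + 4·x)/(1)
  = ∞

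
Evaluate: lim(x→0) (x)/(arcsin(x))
This is a 0/0 indeterminate form.

Apply L'Hôpital's rule: differentiate numerator and denominator separately.
  f(x) = x   ⇒   f'(x) = 1
  g(x) = asin(x)   ⇒   g'(x) = 1/sqrt(1 - x^2)
  lim(x→0) f'(x)/g'(x) = lim(x→0) (1)/(1/sqrt(1 - x^2))
  = 1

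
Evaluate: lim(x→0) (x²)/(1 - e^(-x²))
This is a 0/0 indeterminate form.

Apply L'Hôpital's rule: differentiate numerator and denominator separately.
  f(x) = x^2   ⇒   f'(x) = 2·x
  g(x) = 1 - e^(-x^2)   ⇒   g'(x) = 2·x·e^(-x^2)
  lim(x→0) f'(x)/g'(x) = lim(x→0) (2·x)/(2·x·e^(-x^2))
  = 1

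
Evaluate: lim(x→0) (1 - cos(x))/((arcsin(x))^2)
This is a 0/0 indeterminate form.

Apply L'Hôpital's rule: differentiate numerator and denominator separately.
  f(x) = 1 - cos(x)   ⇒   f'(x) = sin(x)
  g(x) = asin(x)^2   ⇒   g'(x) = 2·asin(x)/sqrt(1 - x^2)
  lim(x→0) f'(x)/g'(x) = lim(x→0) (sin(x))/(2·asin(x)/sqrt(1 - x^2))
  = 1/2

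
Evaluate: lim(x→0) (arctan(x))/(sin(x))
This is a 0/0 indeterminate form.

Apply L'Hôpital's rule: differentiate numerator and denominator separately.
  f(x) = atan(x)   ⇒   f'(x) = 1/(x^2 + 1)
  g(x) = sin(x)   ⇒   g'(x) = cos(x)
  lim(x→0) f'(x)/g'(x) = lim(x→0) (1/(x^2 + 1))/(cos(x))
  = 1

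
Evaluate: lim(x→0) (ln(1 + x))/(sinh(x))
This is a 0/0 indeterminate form.

Apply L'Hôpital's rule: differentiate numerator and denominator separately.
  f(x) = ln(x + 1)   ⇒   f'(x) = 1/(x + 1)
  g(x) = sinh(x)   ⇒   g'(x) = cosh(x)
  lim(x→0) f'(x)/g'(x) = lim(x→0) (1/(x + 1))/(cosh(x))
  = 1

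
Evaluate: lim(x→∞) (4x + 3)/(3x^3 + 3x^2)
This is an ∞/∞ indeterminate form.

Apply L'Hôpital's rule: differentiate numerator and denominator separately.
  f(x) = 4·x + 3   ⇒   f'(x) = 4
  g(x) = 3·x^3 + 3·x^2   ⇒   g'(x) = 9·x^2 + 6·x
  lim(x→∞) f'(x)/g'(x) = lim(x→∞) (4)/(9·x^2 + 6·x)
  = 0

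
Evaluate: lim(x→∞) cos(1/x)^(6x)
This is an exponential indeterminate form.

For exponential indeterminate forms, take the natural log:
  Let L = lim(x→∞) cos(1/x)^(6x)
  Then ln(L) = lim(x→∞) [exponent × ln(base)]
  Evaluate using L'Hôpital or standard limits, then exponentiate.
  L = 1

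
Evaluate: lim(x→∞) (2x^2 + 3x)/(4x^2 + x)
This is an ∞/∞ indeterminate form.

Apply L'Hôpital's rule: differentiate numerator and denominator separately.
  f(x) = 2·x^2 + 3·x   ⇒   f'(x) = 4·x + 3
  g(x) = 4·x^2 + x   ⇒   g'(x) = 8·x + 1
  lim(x→∞) f'(x)/g'(x) = lim(x→∞) (4·x + 3)/(8·x + 1)
  = 1/2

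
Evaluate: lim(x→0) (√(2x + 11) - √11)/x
This is a standard limit.

Factor or rationalize the expression:
  lim(x→0) (√(2x + 11) - √11)/x = sqrt(11)/11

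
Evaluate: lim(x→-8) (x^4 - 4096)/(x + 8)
This is a standard limit.

Factor or rationalize the expression:
  lim(x→-8) (x^4 - 4096)/(x + 8) = -2048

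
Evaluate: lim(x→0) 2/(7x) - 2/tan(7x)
This is an ∞-∞ indeterminate form.

Combine fractions or rationalize to convert ∞-∞ to 0/0 form:
  lim(x→0) 2/(7x) - 2/tan(7x) = 0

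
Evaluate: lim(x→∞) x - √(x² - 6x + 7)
This is an ∞-∞ indeterminate form.

Combine fractions or rationalize to convert ∞-∞ to 0/0 form:
  lim(x→∞) x - √(x² - 6x + 7) = 3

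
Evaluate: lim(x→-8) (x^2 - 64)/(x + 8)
This is a standard limit.

Factor or rationalize the expression:
  lim(x→-8) (x^2 - 64)/(x + 8) = -16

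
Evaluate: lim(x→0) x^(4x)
This is an exponential indeterminate form.

For exponential indeterminate forms, take the natural log:
  Let L = lim(x→0) x^(4x)
  Then ln(L) = lim(x→0) [exponent × ln(base)]
  Evaluate using L'Hôpital or standard limits, then exponentiate.
  L = 1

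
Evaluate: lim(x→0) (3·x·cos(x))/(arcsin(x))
This is a 0/0 indeterminate form.

Apply L'Hôpital's rule: differentiate numerator and denominator separately.
  f(x) = 3·x·cos(x)   ⇒   f'(x) = -3·x·sin(x) + 3·cos(x)
  g(x) = asin(x)   ⇒   g'(x) = 1/sqrt(1 - x^2)
  lim(x→0) f'(x)/g'(x) = lim(x→0) (-3·x·sin(x) + 3·cos(x))/(1/sqrt(1 - x^2))
  = 3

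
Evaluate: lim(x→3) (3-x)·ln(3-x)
This is a 0·∞ indeterminate form.

Rewrite 0·∞ as a quotient (0/0 or ∞/∞ form), then apply L'Hôpital's rule:
  lim(x→3) (3-x)·ln(3-x) = 0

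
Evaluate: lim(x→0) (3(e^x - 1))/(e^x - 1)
This is a 0/0 indeterminate form.

Apply L'Hôpital's rule: differentiate numerator and denominator separately.
  f(x) = 3·e^(x) - 3   ⇒   f'(x) = 3·e^(x)
  g(x) = e^(x) - 1   ⇒   g'(x) = e^(x)
  lim(x→0) f'(x)/g'(x) = lim(x→0) (3·e^(x))/(e^(x))
  = 3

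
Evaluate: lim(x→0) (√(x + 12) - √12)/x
This is a standard limit.

Factor or rationalize the expression:
  lim(x→0) (√(x + 12) - √12)/x = sqrt(3)/12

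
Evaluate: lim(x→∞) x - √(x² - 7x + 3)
This is an ∞-∞ indeterminate form.

Combine fractions or rationalize to convert ∞-∞ to 0/0 form:
  lim(x→∞) x - √(x² - 7x + 3) = 7/2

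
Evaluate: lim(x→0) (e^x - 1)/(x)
This is a 0/0 indeterminate form.

Apply L'Hôpital's rule: differentiate numerator and denominator separately.
  f(x) = e^(x) - 1   ⇒   f'(x) = e^(x)
  g(x) = x   ⇒   g'(x) = 1
  lim(x→0) f'(x)/g'(x) = lim(x→0) (e^(x))/(1)
  = 1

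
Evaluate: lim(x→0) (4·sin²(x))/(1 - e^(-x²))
This is a 0/0 indeterminate form.

Apply L'Hôpital's rule: differentiate numerator and denominator separately.
  f(x) = 4·sin(x)^2   ⇒   f'(x) = 8·sin(x)·cos(x)
  g(x) = 1 - e^(-x^2)   ⇒   g'(x) = 2·x·e^(-x^2)
  lim(x→0) f'(x)/g'(x) = lim(x→0) (8·sin(x)·cos(x))/(2·x·e^(-x^2))
  = 4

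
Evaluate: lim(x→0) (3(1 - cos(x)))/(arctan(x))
This is a 0/0 indeterminate form.

Apply L'Hôpital's rule: differentiate numerator and denominator separately.
  f(x) = 3 - 3·cos(x)   ⇒   f'(x) = 3·sin(x)
  g(x) = atan(x)   ⇒   g'(x) = 1/(x^2 + 1)
  lim(x→0) f'(x)/g'(x) = lim(x→0) (3·sin(x))/(1/(x^2 + 1))
  = 0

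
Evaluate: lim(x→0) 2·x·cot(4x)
This is a 0·∞ indeterminate form.

Rewrite 0·∞ as a quotient (0/0 or ∞/∞ form), then apply L'Hôpital's rule:
  lim(x→0) 2·x·cot(4x) = 1/2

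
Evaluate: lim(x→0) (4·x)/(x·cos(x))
This is a 0/0 indeterminate form.

Apply L'Hôpital's rule: differentiate numerator and denominator separately.
  f(x) = 4·x   ⇒   f'(x) = 4
  g(x) = x·cos(x)   ⇒   g'(x) = -x·sin(x) + cos(x)
  lim(x→0) f'(x)/g'(x) = lim(x→0) (4)/(-x·sin(x) + cos(x))
  = 4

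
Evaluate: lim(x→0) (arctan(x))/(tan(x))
This is a 0/0 indeterminate form.

Apply L'Hôpital's rule: differentiate numerator and denominator separately.
  f(x) = atan(x)   ⇒   f'(x) = 1/(x^2 + 1)
  g(x) = tan(x)   ⇒   g'(x) = tan(x)^2 + 1
  lim(x→0) f'(x)/g'(x) = lim(x→0) (1/(x^2 + 1))/(tan(x)^2 + 1)
  = 1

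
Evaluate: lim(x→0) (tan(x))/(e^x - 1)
This is a 0/0 indeterminate form.

Apply L'Hôpital's rule: differentiate numerator and denominator separately.
  f(x) = tan(x)   ⇒   f'(x) = tan(x)^2 + 1
  g(x) = e^(x) - 1   ⇒   g'(x) = e^(x)
  lim(x→0) f'(x)/g'(x) = lim(x→0) (tan(x)^2 + 1)/(e^(x))
  = 1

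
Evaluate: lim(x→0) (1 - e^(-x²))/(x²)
This is a 0/0 indeterminate form.

Apply L'Hôpital's rule: differentiate numerator and denominator separately.
  f(x) = 1 - e^(-x^2)   ⇒   f'(x) = 2·x·e^(-x^2)
  g(x) = x^2   ⇒   g'(x) = 2·x
  lim(x→0) f'(x)/g'(x) = lim(x→0) (2·x·e^(-x^2))/(2·x)
  = 1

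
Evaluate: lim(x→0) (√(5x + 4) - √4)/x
This is a standard limit.

Factor or rationalize the expression:
  lim(x→0) (√(5x + 4) - √4)/x = 5/4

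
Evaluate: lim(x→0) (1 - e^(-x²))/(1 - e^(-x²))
This is a 0/0 indeterminate form.

Apply L'Hôpital's rule: differentiate numerator and denominator separately.
  f(x) = 1 - e^(-x^2)   ⇒   f'(x) = 2·x·e^(-x^2)
  g(x) = 1 - e^(-x^2)   ⇒   g'(x) = 2·x·e^(-x^2)
  lim(x→0) f'(x)/g'(x) = lim(x→0) (2·x·e^(-x^2))/(2·x·e^(-x^2))
  = 1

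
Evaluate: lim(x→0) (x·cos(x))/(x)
This is a 0/0 indeterminate form.

Apply L'Hôpital's rule: differentiate numerator and denominator separately.
  f(x) = x·cos(x)   ⇒   f'(x) = -x·sin(x) + cos(x)
  g(x) = x   ⇒   g'(x) = 1
  lim(x→0) f'(x)/g'(x) = lim(x→0) (-x·sin(x) + cos(x))/(1)
  = 1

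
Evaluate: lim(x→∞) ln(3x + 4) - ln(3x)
This is an ∞-∞ indeterminate form.

Combine fractions or rationalize to convert ∞-∞ to 0/0 form:
  lim(x→∞) ln(3x + 4) - ln(3x) = 0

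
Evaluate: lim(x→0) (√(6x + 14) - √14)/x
This is a standard limit.

Factor or rationalize the expression:
  lim(x→0) (√(6x + 14) - √14)/x = 3·sqrt(14)/14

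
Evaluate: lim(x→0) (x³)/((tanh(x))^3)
This is a 0/0 indeterminate form.

Apply L'Hôpital's rule: differentiate numerator and denominator separately.
  f(x) = x^3   ⇒   f'(x) = 3·x^2
  g(x) = tanh(x)^3   ⇒   g'(x) = (3 - 3·tanh(x)^2)·tanh(x)^2
  lim(x→0) f'(x)/g'(x) = lim(x→0) (3·x^2)/((3 - 3·tanh(x)^2)·tanh(x)^2)
  = 1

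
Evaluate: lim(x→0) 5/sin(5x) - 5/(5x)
This is an ∞-∞ indeterminate form.

Combine fractions or rationalize to convert ∞-∞ to 0/0 form:
  lim(x→0) 5/sin(5x) - 5/(5x) = 0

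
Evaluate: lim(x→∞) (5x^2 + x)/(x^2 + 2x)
This is an ∞/∞ indeterminate form.

Apply L'Hôpital's rule: differentiate numerator and denominator separately.
  f(x) = 5·x^2 + x   ⇒   f'(x) = 10·x + 1
  g(x) = x^2 + 2·x   ⇒   g'(x) = 2·x + 2
  lim(x→∞) f'(x)/g'(x) = lim(x→∞) (10·x + 1)/(2·x + 2)
  = 5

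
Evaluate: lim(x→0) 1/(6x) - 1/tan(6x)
This is an ∞-∞ indeterminate form.

Combine fractions or rationalize to convert ∞-∞ to 0/0 form:
  lim(x→0) 1/(6x) - 1/tan(6x) = 0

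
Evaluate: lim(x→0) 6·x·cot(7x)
This is a 0·∞ indeterminate form.

Rewrite 0·∞ as a quotient (0/0 or ∞/∞ form), then apply L'Hôpital's rule:
  lim(x→0) 6·x·cot(7x) = 6/7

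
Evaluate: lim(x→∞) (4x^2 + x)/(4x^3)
This is an ∞/∞ indeterminate form.

Apply L'Hôpital's rule: differentiate numerator and denominator separately.
  f(x) = 4·x^2 + x   ⇒   f'(x) = 8·x + 1
  g(x) = 4·x^3   ⇒   g'(x) = 12·x^2
  lim(x→∞) f'(x)/g'(x) = lim(x→∞) (8·x + 1)/(12·x^2)
  = 0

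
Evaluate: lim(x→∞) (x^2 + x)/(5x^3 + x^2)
This is an ∞/∞ indeterminate form.

Apply L'Hôpital's rule: differentiate numerator and denominator separately.
  f(x) = x^2 + x   ⇒   f'(x) = 2·x + 1
  g(x) = 5·x^3 + x^2   ⇒   g'(x) = 15·x^2 + 2·x
  lim(x→∞) f'(x)/g'(x) = lim(x→∞) (2·x + 1)/(15·x^2 + 2·x)
  = 0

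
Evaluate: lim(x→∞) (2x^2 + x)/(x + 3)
This is an ∞/∞ indeterminate form.

Apply L'Hôpital's rule: differentiate numerator and denominator separately.
  f(x) = 2·x^2 + x   ⇒   f'(x) = 4·x + 1
  g(x) = x + 3   ⇒   g'(x) = 1
  lim(x→∞) f'(x)/g'(x) = lim(x→∞) (4·x + 1)/(1)
  = ∞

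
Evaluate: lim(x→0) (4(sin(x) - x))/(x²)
This is a 0/0 indeterminate form.

Apply L'Hôpital's rule: differentiate numerator and denominator separately.
  f(x) = -4·x + 4·sin(x)   ⇒   f'(x) = 4·cos(x) - 4
  g(x) = x^2   ⇒   g'(x) = 2·x
  lim(x→0) f'(x)/g'(x) = lim(x→0) (4·cos(x) - 4)/(2·x)
  = 0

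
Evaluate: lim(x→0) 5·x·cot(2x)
This is a 0·∞ indeterminate form.

Rewrite 0·∞ as a quotient (0/0 or ∞/∞ form), then apply L'Hôpital's rule:
  lim(x→0) 5·x·cot(2x) = 5/2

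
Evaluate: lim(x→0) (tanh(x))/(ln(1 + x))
This is a 0/0 indeterminate form.

Apply L'Hôpital's rule: differentiate numerator and denominator separately.
  f(x) = tanh(x)   ⇒   f'(x) = 1 - tanh(x)^2
  g(x) = ln(x + 1)   ⇒   g'(x) = 1/(x + 1)
  lim(x→0) f'(x)/g'(x) = lim(x→0) (1 - tanh(x)^2)/(1/(x + 1))
  = 1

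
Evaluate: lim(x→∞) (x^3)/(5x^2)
This is an ∞/∞ indeterminate form.

Apply L'Hôpital's rule: differentiate numerator and denominator separately.
  f(x) = x^3   ⇒   f'(x) = 3·x^2
  g(x) = 5·x^2   ⇒   g'(x) = 10·x
  lim(x→∞) f'(x)/g'(x) = lim(x→∞) (3·x^2)/(10·x)
  = ∞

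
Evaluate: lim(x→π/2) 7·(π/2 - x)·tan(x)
This is a 0·∞ indeterminate form.

Rewrite 0·∞ as a quotient (0/0 or ∞/∞ form), then apply L'Hôpital's rule:
  lim(x→π/2) 7·(π/2 - x)·tan(x) = 7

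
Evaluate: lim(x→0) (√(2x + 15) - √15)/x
This is a standard limit.

Factor or rationalize the expression:
  lim(x→0) (√(2x + 15) - √15)/x = sqrt(15)/15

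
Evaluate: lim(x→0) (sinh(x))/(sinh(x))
This is a 0/0 indeterminate form.

Apply L'Hôpital's rule: differentiate numerator and denominator separately.
  f(x) = sinh(x)   ⇒   f'(x) = cosh(x)
  g(x) = sinh(x)   ⇒   g'(x) = cosh(x)
  lim(x→0) f'(x)/g'(x) = lim(x→0) (cosh(x))/(cosh(x))
  = 1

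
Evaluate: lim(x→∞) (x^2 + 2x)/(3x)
This is an ∞/∞ indeterminate form.

Apply L'Hôpital's rule: differentiate numerator and denominator separately.
  f(x) = x^2 + 2·x   ⇒   f'(x) = 2·x + 2
  g(x) = 3·x   ⇒   g'(x) = 3
  lim(x→∞) f'(x)/g'(x) = lim(x→∞) (2·x + 2)/(3)
  = ∞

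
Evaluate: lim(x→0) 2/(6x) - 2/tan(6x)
This is an ∞-∞ indeterminate form.

Combine fractions or rationalize to convert ∞-∞ to 0/0 form:
  lim(x→0) 2/(6x) - 2/tan(6x) = 0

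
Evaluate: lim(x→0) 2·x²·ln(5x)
This is a 0·∞ indeterminate form.

Rewrite 0·∞ as a quotient (0/0 or ∞/∞ form), then apply L'Hôpital's rule:
  lim(x→0) 2·x²·ln(5x) = 0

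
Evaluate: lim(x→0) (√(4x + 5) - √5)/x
This is a standard limit.

Factor or rationalize the expression:
  lim(x→0) (√(4x + 5) - √5)/x = 2·sqrt(5)/5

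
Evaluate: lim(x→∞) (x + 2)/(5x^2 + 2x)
This is an ∞/∞ indeterminate form.

Apply L'Hôpital's rule: differentiate numerator and denominator separately.
  f(x) = x + 2   ⇒   f'(x) = 1
  g(x) = 5·x^2 + 2·x   ⇒   g'(x) = 10·x + 2
  lim(x→∞) f'(x)/g'(x) = lim(x→∞) (1)/(10·x + 2)
  = 0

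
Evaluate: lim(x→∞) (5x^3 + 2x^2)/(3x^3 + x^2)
This is an ∞/∞ indeterminate form.

Apply L'Hôpital's rule: differentiate numerator and denominator separately.
  f(x) = 5·x^3 + 2·x^2   ⇒   f'(x) = 15·x^2 + 4·x
  g(x) = 3·x^3 + x^2   ⇒   g'(x) = 9·x^2 + 2·x
  lim(x→∞) f'(x)/g'(x) = lim(x→∞) (15·x^2 + 4·x)/(9·x^2 + 2·x)
  = 5/3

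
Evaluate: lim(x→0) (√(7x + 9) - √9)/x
This is a standard limit.

Factor or rationalize the expression:
  lim(x→0) (√(7x + 9) - √9)/x = 7/6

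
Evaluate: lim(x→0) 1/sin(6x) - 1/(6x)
This is an ∞-∞ indeterminate form.

Combine fractions or rationalize to convert ∞-∞ to 0/0 form:
  lim(x→0) 1/sin(6x) - 1/(6x) = 0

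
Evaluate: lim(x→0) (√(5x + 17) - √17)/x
This is a standard limit.

Factor or rationalize the expression:
  lim(x→0) (√(5x + 17) - √17)/x = 5·sqrt(17)/34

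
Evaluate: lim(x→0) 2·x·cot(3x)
This is a 0·∞ indeterminate form.

Rewrite 0·∞ as a quotient (0/0 or ∞/∞ form), then apply L'Hôpital's rule:
  lim(x→0) 2·x·cot(3x) = 2/3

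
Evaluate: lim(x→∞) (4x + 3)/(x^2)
This is an ∞/∞ indeterminate form.

Apply L'Hôpital's rule: differentiate numerator and denominator separately.
  f(x) = 4·x + 3   ⇒   f'(x) = 4
  g(x) = x^2   ⇒   g'(x) = 2·x
  lim(x→∞) f'(x)/g'(x) = lim(x→∞) (4)/(2·x)
  = 0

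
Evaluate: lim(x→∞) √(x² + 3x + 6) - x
This is an ∞-∞ indeterminate form.

Combine fractions or rationalize to convert ∞-∞ to 0/0 form:
  lim(x→∞) √(x² + 3x + 6) - x = 3/2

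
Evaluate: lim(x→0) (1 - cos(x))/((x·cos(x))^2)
This is a 0/0 indeterminate form.

Apply L'Hôpital's rule: differentiate numerator and denominator separately.
  f(x) = 1 - cos(x)   ⇒   f'(x) = sin(x)
  g(x) = x^2·cos(x)^2   ⇒   g'(x) = -2·x^2·sin(x)·cos(x) + 2·x·cos(x)^2
  lim(x→0) f'(x)/g'(x) = lim(x→0) (sin(x))/(-2·x^2·sin(x)·cos(x) + 2·x·cos(x)^2)
  = 1/2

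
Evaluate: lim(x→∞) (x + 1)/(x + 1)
This is an ∞/∞ indeterminate form.

Apply L'Hôpital's rule: differentiate numerator and denominator separately.
  f(x) = x + 1   ⇒   f'(x) = 1
  g(x) = x + 1   ⇒   g'(x) = 1
  lim(x→∞) f'(x)/g'(x) = lim(x→∞) (1)/(1)
  = 1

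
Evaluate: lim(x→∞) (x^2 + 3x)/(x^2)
This is an ∞/∞ indeterminate form.

Apply L'Hôpital's rule: differentiate numerator and denominator separately.
  f(x) = x^2 + 3·x   ⇒   f'(x) = 2·x + 3
  g(x) = x^2   ⇒   g'(x) = 2·x
  lim(x→∞) f'(x)/g'(x) = lim(x→∞) (2·x + 3)/(2·x)
  = 1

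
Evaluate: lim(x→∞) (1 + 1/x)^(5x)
This is an exponential indeterminate form.

For exponential indeterminate forms, take the natural log:
  Let L = lim(x→∞) (1 + 1/x)^(5x)
  Then ln(L) = lim(x→∞) [exponent × ln(base)]
  Evaluate using L'Hôpital or standard limits, then exponentiate.
  L = e^(5)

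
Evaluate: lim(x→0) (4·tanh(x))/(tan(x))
This is a 0/0 indeterminate form.

Apply L'Hôpital's rule: differentiate numerator and denominator separately.
  f(x) = 4·tanh(x)   ⇒   f'(x) = 4 - 4·tanh(x)^2
  g(x) = tan(x)   ⇒   g'(x) = tan(x)^2 + 1
  lim(x→0) f'(x)/g'(x) = lim(x→0) (4 - 4·tanh(x)^2)/(tan(x)^2 + 1)
  = 4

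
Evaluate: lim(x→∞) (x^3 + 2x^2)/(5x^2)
This is an ∞/∞ indeterminate form.

Apply L'Hôpital's rule: differentiate numerator and denominator separately.
  f(x) = x^3 + 2·x^2   ⇒   f'(x) = 3·x^2 + 4·x
  g(x) = 5·x^2   ⇒   g'(x) = 10·x
  lim(x→∞) f'(x)/g'(x) = lim(x→∞) (3·x^2 + 4·x)/(10·x)
  = ∞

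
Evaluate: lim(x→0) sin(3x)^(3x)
This is an exponential indeterminate form.

For exponential indeterminate forms, take the natural log:
  Let L = lim(x→0) sin(3x)^(3x)
  Then ln(L) = lim(x→0) [exponent × ln(base)]
  Evaluate using L'Hôpital or standard limits, then exponentiate.
  L = 1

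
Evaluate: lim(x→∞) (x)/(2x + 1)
This is an ∞/∞ indeterminate form.

Apply L'Hôpital's rule: differentiate numerator and denominator separately.
  f(x) = x   ⇒   f'(x) = 1
  g(x) = 2·x + 1   ⇒   g'(x) = 2
  lim(x→∞) f'(x)/g'(x) = lim(x→∞) (1)/(2)
  = 1/2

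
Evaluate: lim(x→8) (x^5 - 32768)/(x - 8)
This is a standard limit.

Factor or rationalize the expression:
  lim(x→8) (x^5 - 32768)/(x - 8) = 20480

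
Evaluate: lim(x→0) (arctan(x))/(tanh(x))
This is a 0/0 indeterminate form.

Apply L'Hôpital's rule: differentiate numerator and denominator separately.
  f(x) = atan(x)   ⇒   f'(x) = 1/(x^2 + 1)
  g(x) = tanh(x)   ⇒   g'(x) = 1 - tanh(x)^2
  lim(x→0) f'(x)/g'(x) = lim(x→0) (1/(x^2 + 1))/(1 - tanh(x)^2)
  = 1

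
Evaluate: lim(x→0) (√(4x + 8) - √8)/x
This is a standard limit.

Factor or rationalize the expression:
  lim(x→0) (√(4x + 8) - √8)/x = sqrt(2)/2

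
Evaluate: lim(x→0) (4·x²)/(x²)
This is a 0/0 indeterminate form.

Apply L'Hôpital's rule: differentiate numerator and denominator separately.
  f(x) = 4·x^2   ⇒   f'(x) = 8·x
  g(x) = x^2   ⇒   g'(x) = 2·x
  lim(x→0) f'(x)/g'(x) = lim(x→0) (8·x)/(2·x)
  = 4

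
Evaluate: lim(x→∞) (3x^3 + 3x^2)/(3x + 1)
This is an ∞/∞ indeterminate form.

Apply L'Hôpital's rule: differentiate numerator and denominator separately.
  f(x) = 3·x^3 + 3·x^2   ⇒   f'(x) = 9·x^2 + 6·x
  g(x) = 3·x + 1   ⇒   g'(x) = 3
  lim(x→∞) f'(x)/g'(x) = lim(x→∞) (9·x^2 + 6·x)/(3)
  = ∞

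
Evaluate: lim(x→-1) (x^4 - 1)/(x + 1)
This is a standard limit.

Factor or rationalize the expression:
  lim(x→-1) (x^4 - 1)/(x + 1) = -4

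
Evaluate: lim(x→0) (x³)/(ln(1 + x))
This is a 0/0 indeterminate form.

Apply L'Hôpital's rule: differentiate numerator and denominator separately.
  f(x) = x^3   ⇒   f'(x) = 3·x^2
  g(x) = ln(x + 1)   ⇒   g'(x) = 1/(x + 1)
  lim(x→0) f'(x)/g'(x) = lim(x→0) (3·x^2)/(1/(x + 1))
  = 0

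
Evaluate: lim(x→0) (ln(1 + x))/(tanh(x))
This is a 0/0 indeterminate form.

Apply L'Hôpital's rule: differentiate numerator and denominator separately.
  f(x) = ln(x + 1)   ⇒   f'(x) = 1/(x + 1)
  g(x) = tanh(x)   ⇒   g'(x) = 1 - tanh(x)^2
  lim(x→0) f'(x)/g'(x) = lim(x→0) (1/(x + 1))/(1 - tanh(x)^2)
  = 1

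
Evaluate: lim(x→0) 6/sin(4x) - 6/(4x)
This is an ∞-∞ indeterminate form.

Combine fractions or rationalize to convert ∞-∞ to 0/0 form:
  lim(x→0) 6/sin(4x) - 6/(4x) = 0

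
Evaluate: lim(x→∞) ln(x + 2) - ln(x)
This is an ∞-∞ indeterminate form.

Combine fractions or rationalize to convert ∞-∞ to 0/0 form:
  lim(x→∞) ln(x + 2) - ln(x) = 0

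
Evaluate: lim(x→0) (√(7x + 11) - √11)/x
This is a standard limit.

Factor or rationalize the expression:
  lim(x→0) (√(7x + 11) - √11)/x = 7·sqrt(11)/22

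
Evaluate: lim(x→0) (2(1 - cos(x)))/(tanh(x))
This is a 0/0 indeterminate form.

Apply L'Hôpital's rule: differentiate numerator and denominator separately.
  f(x) = 2 - 2·cos(x)   ⇒   f'(x) = 2·sin(x)
  g(x) = tanh(x)   ⇒   g'(x) = 1 - tanh(x)^2
  lim(x→0) f'(x)/g'(x) = lim(x→0) (2·sin(x))/(1 - tanh(x)^2)
  = 0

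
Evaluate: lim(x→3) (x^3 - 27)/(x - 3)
This is a standard limit.

Factor or rationalize the expression:
  lim(x→3) (x^3 - 27)/(x - 3) = 27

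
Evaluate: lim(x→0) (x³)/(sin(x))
This is a 0/0 indeterminate form.

Apply L'Hôpital's rule: differentiate numerator and denominator separately.
  f(x) = x^3   ⇒   f'(x) = 3·x^2
  g(x) = sin(x)   ⇒   g'(x) = cos(x)
  lim(x→0) f'(x)/g'(x) = lim(x→0) (3·x^2)/(cos(x))
  = 0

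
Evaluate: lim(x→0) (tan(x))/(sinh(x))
This is a 0/0 indeterminate form.

Apply L'Hôpital's rule: differentiate numerator and denominator separately.
  f(x) = tan(x)   ⇒   f'(x) = tan(x)^2 + 1
  g(x) = sinh(x)   ⇒   g'(x) = cosh(x)
  lim(x→0) f'(x)/g'(x) = lim(x→0) (tan(x)^2 + 1)/(cosh(x))
  = 1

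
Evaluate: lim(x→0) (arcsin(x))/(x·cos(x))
This is a 0/0 indeterminate form.

Apply L'Hôpital's rule: differentiate numerator and denominator separately.
  f(x) = asin(x)   ⇒   f'(x) = 1/sqrt(1 - x^2)
  g(x) = x·cos(x)   ⇒   g'(x) = -x·sin(x) + cos(x)
  lim(x→0) f'(x)/g'(x) = lim(x→0) (1/sqrt(1 - x^2))/(-x·sin(x) + cos(x))
  = 1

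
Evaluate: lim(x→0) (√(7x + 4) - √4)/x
This is a standard limit.

Factor or rationalize the expression:
  lim(x→0) (√(7x + 4) - √4)/x = 7/4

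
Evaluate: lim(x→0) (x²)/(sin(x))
This is a 0/0 indeterminate form.

Apply L'Hôpital's rule: differentiate numerator and denominator separately.
  f(x) = x^2   ⇒   f'(x) = 2·x
  g(x) = sin(x)   ⇒   g'(x) = cos(x)
  lim(x→0) f'(x)/g'(x) = lim(x→0) (2·x)/(cos(x))
  = 0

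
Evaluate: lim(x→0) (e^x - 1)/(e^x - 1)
This is a 0/0 indeterminate form.

Apply L'Hôpital's rule: differentiate numerator and denominator separately.
  f(x) = e^(x) - 1   ⇒   f'(x) = e^(x)
  g(x) = e^(x) - 1   ⇒   g'(x) = e^(x)
  lim(x→0) f'(x)/g'(x) = lim(x→0) (e^(x))/(e^(x))
  = 1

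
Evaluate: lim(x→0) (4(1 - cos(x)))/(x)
This is a 0/0 indeterminate form.

Apply L'Hôpital's rule: differentiate numerator and denominator separately.
  f(x) = 4 - 4·cos(x)   ⇒   f'(x) = 4·sin(x)
  g(x) = x   ⇒   g'(x) = 1
  lim(x→0) f'(x)/g'(x) = lim(x→0) (4·sin(x))/(1)
  = 0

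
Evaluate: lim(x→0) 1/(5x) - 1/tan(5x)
This is an ∞-∞ indeterminate form.

Combine fractions or rationalize to convert ∞-∞ to 0/0 form:
  lim(x→0) 1/(5x) - 1/tan(5x) = 0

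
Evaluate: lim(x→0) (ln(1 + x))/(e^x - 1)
This is a 0/0 indeterminate form.

Apply L'Hôpital's rule: differentiate numerator and denominator separately.
  f(x) = ln(x + 1)   ⇒   f'(x) = 1/(x + 1)
  g(x) = e^(x) - 1   ⇒   g'(x) = e^(x)
  lim(x→0) f'(x)/g'(x) = lim(x→0) (1/(x + 1))/(e^(x))
  = 1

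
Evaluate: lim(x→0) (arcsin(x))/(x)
This is a 0/0 indeterminate form.

Apply L'Hôpital's rule: differentiate numerator and denominator separately.
  f(x) = asin(x)   ⇒   f'(x) = 1/sqrt(1 - x^2)
  g(x) = x   ⇒   g'(x) = 1
  lim(x→0) f'(x)/g'(x) = lim(x→0) (1/sqrt(1 - x^2))/(1)
  = 1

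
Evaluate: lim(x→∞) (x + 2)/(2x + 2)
This is an ∞/∞ indeterminate form.

Apply L'Hôpital's rule: differentiate numerator and denominator separately.
  f(x) = x + 2   ⇒   f'(x) = 1
  g(x) = 2·x + 2   ⇒   g'(x) = 2
  lim(x→∞) f'(x)/g'(x) = lim(x→∞) (1)/(2)
  = 1/2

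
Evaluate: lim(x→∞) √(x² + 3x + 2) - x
This is an ∞-∞ indeterminate form.

Combine fractions or rationalize to convert ∞-∞ to 0/0 form:
  lim(x→∞) √(x² + 3x + 2) - x = 3/2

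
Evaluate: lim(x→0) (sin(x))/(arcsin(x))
This is a 0/0 indeterminate form.

Apply L'Hôpital's rule: differentiate numerator and denominator separately.
  f(x) = sin(x)   ⇒   f'(x) = cos(x)
  g(x) = asin(x)   ⇒   g'(x) = 1/sqrt(1 - x^2)
  lim(x→0) f'(x)/g'(x) = lim(x→0) (cos(x))/(1/sqrt(1 - x^2))
  = 1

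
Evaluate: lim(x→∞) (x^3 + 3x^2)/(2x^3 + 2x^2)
This is an ∞/∞ indeterminate form.

Apply L'Hôpital's rule: differentiate numerator and denominator separately.
  f(x) = x^3 + 3·x^2   ⇒   f'(x) = 3·x^2 + 6·x
  g(x) = 2·x^3 + 2·x^2   ⇒   g'(x) = 6·x^2 + 4·x
  lim(x→∞) f'(x)/g'(x) = lim(x→∞) (3·x^2 + 6·x)/(6·x^2 + 4·x)
  = 1/2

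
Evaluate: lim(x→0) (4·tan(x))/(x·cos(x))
This is a 0/0 indeterminate form.

Apply L'Hôpital's rule: differentiate numerator and denominator separately.
  f(x) = 4·tan(x)   ⇒   f'(x) = 4·tan(x)^2 + 4
  g(x) = x·cos(x)   ⇒   g'(x) = -x·sin(x) + cos(x)
  lim(x→0) f'(x)/g'(x) = lim(x→0) (4·tan(x)^2 + 4)/(-x·sin(x) + cos(x))
  = 4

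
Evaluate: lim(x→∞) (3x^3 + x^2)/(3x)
This is an ∞/∞ indeterminate form.

Apply L'Hôpital's rule: differentiate numerator and denominator separately.
  f(x) = 3·x^3 + x^2   ⇒   f'(x) = 9·x^2 + 2·x
  g(x) = 3·x   ⇒   g'(x) = 3
  lim(x→∞) f'(x)/g'(x) = lim(x→∞) (9·x^2 + 2·x)/(3)
  = ∞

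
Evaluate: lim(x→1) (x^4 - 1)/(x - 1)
This is a standard limit.

Factor or rationalize the expression:
  lim(x→1) (x^4 - 1)/(x - 1) = 4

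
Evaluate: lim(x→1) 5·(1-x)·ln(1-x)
This is a 0·∞ indeterminate form.

Rewrite 0·∞ as a quotient (0/0 or ∞/∞ form), then apply L'Hôpital's rule:
  lim(x→1) 5·(1-x)·ln(1-x) = 0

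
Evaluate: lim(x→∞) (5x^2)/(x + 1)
This is an ∞/∞ indeterminate form.

Apply L'Hôpital's rule: differentiate numerator and denominator separately.
  f(x) = 5·x^2   ⇒   f'(x) = 10·x
  g(x) = x + 1   ⇒   g'(x) = 1
  lim(x→∞) f'(x)/g'(x) = lim(x→∞) (10·x)/(1)
  = ∞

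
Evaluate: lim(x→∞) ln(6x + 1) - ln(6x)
This is an ∞-∞ indeterminate form.

Combine fractions or rationalize to convert ∞-∞ to 0/0 form:
  lim(x→∞) ln(6x + 1) - ln(6x) = 0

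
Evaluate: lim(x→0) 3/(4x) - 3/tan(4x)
This is an ∞-∞ indeterminate form.

Combine fractions or rationalize to convert ∞-∞ to 0/0 form:
  lim(x→0) 3/(4x) - 3/tan(4x) = 0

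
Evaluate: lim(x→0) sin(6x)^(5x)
This is an exponential indeterminate form.

For exponential indeterminate forms, take the natural log:
  Let L = lim(x→0) sin(6x)^(5x)
  Then ln(L) = lim(x→0) [exponent × ln(base)]
  Evaluate using L'Hôpital or standard limits, then exponentiate.
  L = 1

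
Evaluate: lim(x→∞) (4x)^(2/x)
This is an exponential indeterminate form.

For exponential indeterminate forms, take the natural log:
  Let L = lim(x→∞) (4x)^(2/x)
  Then ln(L) = lim(x→∞) [exponent × ln(base)]
  Evaluate using L'Hôpital or standard limits, then exponentiate.
  L = 1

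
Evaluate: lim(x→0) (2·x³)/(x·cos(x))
This is a 0/0 indeterminate form.

Apply L'Hôpital's rule: differentiate numerator and denominator separately.
  f(x) = 2·x^3   ⇒   f'(x) = 6·x^2
  g(x) = x·cos(x)   ⇒   g'(x) = -x·sin(x) + cos(x)
  lim(x→0) f'(x)/g'(x) = lim(x→0) (6·x^2)/(-x·sin(x) + cos(x))
  = 0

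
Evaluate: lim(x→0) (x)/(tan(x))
This is a 0/0 indeterminate form.

Apply L'Hôpital's rule: differentiate numerator and denominator separately.
  f(x) = x   ⇒   f'(x) = 1
  g(x) = tan(x)   ⇒   g'(x) = tan(x)^2 + 1
  lim(x→0) f'(x)/g'(x) = lim(x→0) (1)/(tan(x)^2 + 1)
  = 1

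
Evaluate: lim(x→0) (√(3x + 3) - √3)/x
This is a standard limit.

Factor or rationalize the expression:
  lim(x→0) (√(3x + 3) - √3)/x = sqrt(3)/2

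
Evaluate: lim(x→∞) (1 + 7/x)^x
This is an exponential indeterminate form.

For exponential indeterminate forms, take the natural log:
  Let L = lim(x→∞) (1 + 7/x)^x
  Then ln(L) = lim(x→∞) [exponent × ln(base)]
  Evaluate using L'Hôpital or standard limits, then exponentiate.
  L = e^(7)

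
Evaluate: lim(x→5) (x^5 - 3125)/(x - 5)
This is a standard limit.

Factor or rationalize the expression:
  lim(x→5) (x^5 - 3125)/(x - 5) = 3125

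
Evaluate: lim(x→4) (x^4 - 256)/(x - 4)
This is a standard limit.

Factor or rationalize the expression:
  lim(x→4) (x^4 - 256)/(x - 4) = 256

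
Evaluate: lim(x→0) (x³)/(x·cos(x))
This is a 0/0 indeterminate form.

Apply L'Hôpital's rule: differentiate numerator and denominator separately.
  f(x) = x^3   ⇒   f'(x) = 3·x^2
  g(x) = x·cos(x)   ⇒   g'(x) = -x·sin(x) + cos(x)
  lim(x→0) f'(x)/g'(x) = lim(x→0) (3·x^2)/(-x·sin(x) + cos(x))
  = 0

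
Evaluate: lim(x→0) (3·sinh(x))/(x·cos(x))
This is a 0/0 indeterminate form.

Apply L'Hôpital's rule: differentiate numerator and denominator separately.
  f(x) = 3·sinh(x)   ⇒   f'(x) = 3·cosh(x)
  g(x) = x·cos(x)   ⇒   g'(x) = -x·sin(x) + cos(x)
  lim(x→0) f'(x)/g'(x) = lim(x→0) (3·cosh(x))/(-x·sin(x) + cos(x))
  = 3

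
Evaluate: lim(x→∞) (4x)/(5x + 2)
This is an ∞/∞ indeterminate form.

Apply L'Hôpital's rule: differentiate numerator and denominator separately.
  f(x) = 4·x   ⇒   f'(x) = 4
  g(x) = 5·x + 2   ⇒   g'(x) = 5
  lim(x→∞) f'(x)/g'(x) = lim(x→∞) (4)/(5)
  = 4/5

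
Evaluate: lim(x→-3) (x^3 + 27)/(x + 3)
This is a standard limit.

Factor or rationalize the expression:
  lim(x→-3) (x^3 + 27)/(x + 3) = 27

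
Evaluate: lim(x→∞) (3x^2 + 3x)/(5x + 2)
This is an ∞/∞ indeterminate form.

Apply L'Hôpital's rule: differentiate numerator and denominator separately.
  f(x) = 3·x^2 + 3·x   ⇒   f'(x) = 6·x + 3
  g(x) = 5·x + 2   ⇒   g'(x) = 5
  lim(x→∞) f'(x)/g'(x) = lim(x→∞) (6·x + 3)/(5)
  = ∞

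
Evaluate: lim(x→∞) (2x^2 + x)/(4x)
This is an ∞/∞ indeterminate form.

Apply L'Hôpital's rule: differentiate numerator and denominator separately.
  f(x) = 2·x^2 + x   ⇒   f'(x) = 4·x + 1
  g(x) = 4·x   ⇒   g'(x) = 4
  lim(x→∞) f'(x)/g'(x) = lim(x→∞) (4·x + 1)/(4)
  = ∞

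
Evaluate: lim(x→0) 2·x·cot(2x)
This is a 0·∞ indeterminate form.

Rewrite 0·∞ as a quotient (0/0 or ∞/∞ form), then apply L'Hôpital's rule:
  lim(x→0) 2·x·cot(2x) = 1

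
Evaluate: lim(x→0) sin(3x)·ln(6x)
This is a 0·∞ indeterminate form.

Rewrite 0·∞ as a quotient (0/0 or ∞/∞ form), then apply L'Hôpital's rule:
  lim(x→0) sin(3x)·ln(6x) = 0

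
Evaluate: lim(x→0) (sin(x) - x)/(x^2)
This is a 0/0 indeterminate form.

Apply L'Hôpital's rule: differentiate numerator and denominator separately.
  f(x) = -x + sin(x)   ⇒   f'(x) = cos(x) - 1
  g(x) = x^2   ⇒   g'(x) = 2·x
  lim(x→0) f'(x)/g'(x) = lim(x→0) (cos(x) - 1)/(2·x)
  = 0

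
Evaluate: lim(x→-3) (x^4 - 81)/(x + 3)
This is a standard limit.

Factor or rationalize the expression:
  lim(x→-3) (x^4 - 81)/(x + 3) = -108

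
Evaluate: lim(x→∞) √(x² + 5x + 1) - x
This is an ∞-∞ indeterminate form.

Combine fractions or rationalize to convert ∞-∞ to 0/0 form:
  lim(x→∞) √(x² + 5x + 1) - x = 5/2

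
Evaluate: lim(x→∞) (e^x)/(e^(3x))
This is an ∞/∞ indeterminate form.

Apply L'Hôpital's rule: differentiate numerator and denominator separately.
  f(x) = e^(x)   ⇒   f'(x) = e^(x)
  g(x) = e^(3·x)   ⇒   g'(x) = 3·e^(3·x)
  lim(x→∞) f'(x)/g'(x) = lim(x→∞) (e^(x))/(3·e^(3·x))
  = 0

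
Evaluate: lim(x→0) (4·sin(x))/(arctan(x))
This is a 0/0 indeterminate form.

Apply L'Hôpital's rule: differentiate numerator and denominator separately.
  f(x) = 4·sin(x)   ⇒   f'(x) = 4·cos(x)
  g(x) = atan(x)   ⇒   g'(x) = 1/(x^2 + 1)
  lim(x→0) f'(x)/g'(x) = lim(x→0) (4·cos(x))/(1/(x^2 + 1))
  = 4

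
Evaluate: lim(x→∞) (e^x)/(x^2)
This is an ∞/∞ indeterminate form.

Apply L'Hôpital's rule: differentiate numerator and denominator separately.
  f(x) = e^(x)   ⇒   f'(x) = e^(x)
  g(x) = x^2   ⇒   g'(x) = 2·x
  lim(x→∞) f'(x)/g'(x) = lim(x→∞) (e^(x))/(2·x)
  = ∞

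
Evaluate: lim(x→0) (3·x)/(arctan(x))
This is a 0/0 indeterminate form.

Apply L'Hôpital's rule: differentiate numerator and denominator separately.
  f(x) = 3·x   ⇒   f'(x) = 3
  g(x) = atan(x)   ⇒   g'(x) = 1/(x^2 + 1)
  lim(x→0) f'(x)/g'(x) = lim(x→0) (3)/(1/(x^2 + 1))
  = 3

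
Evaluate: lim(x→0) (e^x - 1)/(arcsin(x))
This is a 0/0 indeterminate form.

Apply L'Hôpital's rule: differentiate numerator and denominator separately.
  f(x) = e^(x) - 1   ⇒   f'(x) = e^(x)
  g(x) = asin(x)   ⇒   g'(x) = 1/sqrt(1 - x^2)
  lim(x→0) f'(x)/g'(x) = lim(x→0) (e^(x))/(1/sqrt(1 - x^2))
  = 1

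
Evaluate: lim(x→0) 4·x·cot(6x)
This is a 0·∞ indeterminate form.

Rewrite 0·∞ as a quotient (0/0 or ∞/∞ form), then apply L'Hôpital's rule:
  lim(x→0) 4·x·cot(6x) = 2/3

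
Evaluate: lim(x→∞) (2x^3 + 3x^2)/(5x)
This is an ∞/∞ indeterminate form.

Apply L'Hôpital's rule: differentiate numerator and denominator separately.
  f(x) = 2·x^3 + 3·x^2   ⇒   f'(x) = 6·x^2 + 6·x
  g(x) = 5·x   ⇒   g'(x) = 5
  lim(x→∞) f'(x)/g'(x) = lim(x→∞) (6·x^2 + 6·x)/(5)
  = ∞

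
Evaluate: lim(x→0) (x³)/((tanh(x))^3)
This is a 0/0 indeterminate form.

Apply L'Hôpital's rule: differentiate numerator and denominator separately.
  f(x) = x^3   ⇒   f'(x) = 3·x^2
  g(x) = tanh(x)^3   ⇒   g'(x) = (3 - 3·tanh(x)^2)·tanh(x)^2
  lim(x→0) f'(x)/g'(x) = lim(x→0) (3·x^2)/((3 - 3·tanh(x)^2)·tanh(x)^2)
  = 1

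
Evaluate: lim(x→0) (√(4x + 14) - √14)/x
This is a standard limit.

Factor or rationalize the expression:
  lim(x→0) (√(4x + 14) - √14)/x = sqrt(14)/7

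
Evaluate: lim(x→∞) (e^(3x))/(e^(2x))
This is an ∞/∞ indeterminate form.

Apply L'Hôpital's rule: differentiate numerator and denominator separately.
  f(x) = e^(3·x)   ⇒   f'(x) = 3·e^(3·x)
  g(x) = e^(2·x)   ⇒   g'(x) = 2·e^(2·x)
  lim(x→∞) f'(x)/g'(x) = lim(x→∞) (3·e^(3·x))/(2·e^(2·x))
  = ∞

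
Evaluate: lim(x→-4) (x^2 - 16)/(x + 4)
This is a standard limit.

Factor or rationalize the expression:
  lim(x→-4) (x^2 - 16)/(x + 4) = -8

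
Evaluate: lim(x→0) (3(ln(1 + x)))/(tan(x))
This is a 0/0 indeterminate form.

Apply L'Hôpital's rule: differentiate numerator and denominator separately.
  f(x) = 3·ln(x + 1)   ⇒   f'(x) = 3/(x + 1)
  g(x) = tan(x)   ⇒   g'(x) = tan(x)^2 + 1
  lim(x→0) f'(x)/g'(x) = lim(x→0) (3/(x + 1))/(tan(x)^2 + 1)
  = 3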